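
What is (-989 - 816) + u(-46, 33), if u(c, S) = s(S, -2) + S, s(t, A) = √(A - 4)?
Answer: -1772 + I*√6 ≈ -1772.0 + 2.4495*I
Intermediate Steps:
s(t, A) = √(-4 + A)
u(c, S) = S + I*√6 (u(c, S) = √(-4 - 2) + S = √(-6) + S = I*√6 + S = S + I*√6)
(-989 - 816) + u(-46, 33) = (-989 - 816) + (33 + I*√6) = -1805 + (33 + I*√6) = -1772 + I*√6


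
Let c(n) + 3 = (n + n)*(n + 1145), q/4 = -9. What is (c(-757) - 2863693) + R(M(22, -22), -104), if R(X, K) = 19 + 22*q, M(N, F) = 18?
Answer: -3451901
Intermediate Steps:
q = -36 (q = 4*(-9) = -36)
R(X, K) = -773 (R(X, K) = 19 + 22*(-36) = 19 - 792 = -773)
c(n) = -3 + 2*n*(1145 + n) (c(n) = -3 + (n + n)*(n + 1145) = -3 + (2*n)*(1145 + n) = -3 + 2*n*(1145 + n))
(c(-757) - 2863693) + R(M(22, -22), -104) = ((-3 + 2*(-757)**2 + 2290*(-757)) - 2863693) - 773 = ((-3 + 2*573049 - 1733530) - 2863693) - 773 = ((-3 + 1146098 - 1733530) - 2863693) - 773 = (-587435 - 2863693) - 773 = -3451128 - 773 = -3451901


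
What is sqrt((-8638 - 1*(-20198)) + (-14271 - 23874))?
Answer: I*sqrt(26585) ≈ 163.05*I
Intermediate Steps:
sqrt((-8638 - 1*(-20198)) + (-14271 - 23874)) = sqrt((-8638 + 20198) - 38145) = sqrt(11560 - 38145) = sqrt(-26585) = I*sqrt(26585)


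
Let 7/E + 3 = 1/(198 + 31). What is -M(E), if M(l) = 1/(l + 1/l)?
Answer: 22442/62045 ≈ 0.36171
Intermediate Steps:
E = -229/98 (E = 7/(-3 + 1/(198 + 31)) = 7/(-3 + 1/229) = 7/(-686/229) = 7*(-229/686) = -229/98 ≈ -2.3367)
-M(E) = -(-229)/(98*(1 + (-229/98)²)) = -(-229)/(98*(1 + 52441/9604)) = -(-229)/(98*62045/9604) = -(-229)*9604/(98*62045) = -1*(-22442/62045) = 22442/62045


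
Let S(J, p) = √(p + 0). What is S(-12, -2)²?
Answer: -2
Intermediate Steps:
S(J, p) = √p
S(-12, -2)² = (√(-2))² = (I*√2)² = -2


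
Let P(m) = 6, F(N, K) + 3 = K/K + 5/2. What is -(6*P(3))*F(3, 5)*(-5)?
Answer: 90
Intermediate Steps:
F(N, K) = ½ (F(N, K) = -3 + (K/K + 5/2) = -3 + (1 + 5*(½)) = -3 + (1 + 5/2) = -3 + 7/2 = ½)
-(6*P(3))*F(3, 5)*(-5) = -(6*6)*(½)*(-5) = -36*(½)*(-5) = -18*(-5) = -1*(-90) = 90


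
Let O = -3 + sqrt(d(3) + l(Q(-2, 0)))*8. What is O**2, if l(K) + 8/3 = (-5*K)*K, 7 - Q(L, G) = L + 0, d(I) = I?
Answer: (9 - 8*I*sqrt(3642))**2/9 ≈ -25890.0 - 965.58*I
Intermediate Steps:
Q(L, G) = 7 - L (Q(L, G) = 7 - (L + 0) = 7 - L)
l(K) = -8/3 - 5*K**2 (l(K) = -8/3 + (-5*K)*K = -8/3 - 5*K**2)
O = -3 + 8*I*sqrt(3642)/3 (O = -3 + sqrt(3 + (-8/3 - 5*(7 - 1*(-2))**2))*8 = -3 + sqrt(3 + (-8/3 - 5*(7 + 2)**2))*8 = -3 + sqrt(3 + (-8/3 - 5*9**2))*8 = -3 + sqrt(3 + (-8/3 - 5*81))*8 = -3 + sqrt(3 + (-8/3 - 405))*8 = -3 + sqrt(3 - 1223/3)*8 = -3 + sqrt(-1214/3)*8 = -3 + (I*sqrt(3642)/3)*8 = -3 + 8*I*sqrt(3642)/3 ≈ -3.0 + 160.93*I)
O**2 = (-3 + 8*I*sqrt(3642)/3)**2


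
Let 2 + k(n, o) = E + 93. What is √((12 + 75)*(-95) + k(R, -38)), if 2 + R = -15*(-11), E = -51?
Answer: 5*I*√329 ≈ 90.692*I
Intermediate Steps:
R = 163 (R = -2 - 15*(-11) = -2 + 165 = 163)
k(n, o) = 40 (k(n, o) = -2 + (-51 + 93) = -2 + 42 = 40)
√((12 + 75)*(-95) + k(R, -38)) = √((12 + 75)*(-95) + 40) = √(87*(-95) + 40) = √(-8265 + 40) = √(-8225) = 5*I*√329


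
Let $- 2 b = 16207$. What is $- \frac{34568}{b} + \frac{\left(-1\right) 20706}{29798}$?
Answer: $\frac{862266193}{241468093} \approx 3.5709$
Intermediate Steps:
$b = - \frac{16207}{2}$ ($b = \left(- \frac{1}{2}\right) 16207 = - \frac{16207}{2} \approx -8103.5$)
$- \frac{34568}{b} + \frac{\left(-1\right) 20706}{29798} = - \frac{34568}{- \frac{16207}{2}} + \frac{\left(-1\right) 20706}{29798} = \left(-34568\right) \left(- \frac{2}{16207}\right) - \frac{10353}{14899} = \frac{69136}{16207} - \frac{10353}{14899} = \frac{862266193}{241468093}$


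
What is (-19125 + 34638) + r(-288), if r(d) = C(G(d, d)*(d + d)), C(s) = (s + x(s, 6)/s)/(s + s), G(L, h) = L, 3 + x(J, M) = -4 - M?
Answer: 853826693234675/55037657088 ≈ 15514.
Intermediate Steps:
x(J, M) = -7 - M (x(J, M) = -3 + (-4 - M) = -7 - M)
C(s) = (s - 13/s)/(2*s) (C(s) = (s + (-7 - 1*6)/s)/(s + s) = (s + (-7 - 6)/s)/((2*s)) = (s - 13/s)*(1/(2*s)) = (s - 13/s)/(2*s))
r(d) = (-13 + 4*d⁴)/(8*d⁴) (r(d) = (-13 + (d*(d + d))²)/(2*(d*(d + d))²) = (-13 + (d*(2*d))²)/(2*(d*(2*d))²) = (-13 + (2*d²)²)/(2*(2*d²)²) = (1/(4*d⁴))*(-13 + 4*d⁴)/2 = (-13 + 4*d⁴)/(8*d⁴))
(-19125 + 34638) + r(-288) = (-19125 + 34638) + (½ - 13/8/(-288)⁴) = 15513 + (½ - 13/8*1/6879707136) = 15513 + (½ - 13/55037657088) = 15513 + 27518828531/55037657088 = 853826693234675/55037657088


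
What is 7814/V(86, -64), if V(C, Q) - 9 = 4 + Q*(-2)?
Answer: 7814/141 ≈ 55.418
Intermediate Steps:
V(C, Q) = 13 - 2*Q (V(C, Q) = 9 + (4 + Q*(-2)) = 9 + (4 - 2*Q) = 13 - 2*Q)
7814/V(86, -64) = 7814/(13 - 2*(-64)) = 7814/(13 + 128) = 7814/141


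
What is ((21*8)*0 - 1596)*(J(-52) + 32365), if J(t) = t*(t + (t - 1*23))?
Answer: -62194524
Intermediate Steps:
J(t) = t*(-23 + 2*t) (J(t) = t*(t + (t - 23)) = t*(t + (-23 + t)) = t*(-23 + 2*t))
((21*8)*0 - 1596)*(J(-52) + 32365) = ((21*8)*0 - 1596)*(-52*(-23 + 2*(-52)) + 32365) = (168*0 - 1596)*(-52*(-23 - 104) + 32365) = (0 - 1596)*(-52*(-127) + 32365) = -1596*(6604 + 32365) = -1596*38969 = -62194524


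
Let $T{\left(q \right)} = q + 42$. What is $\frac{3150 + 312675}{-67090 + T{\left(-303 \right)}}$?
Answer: $- \frac{315825}{67351} \approx -4.6892$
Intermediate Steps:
$T{\left(q \right)} = 42 + q$
$\frac{3150 + 312675}{-67090 + T{\left(-303 \right)}} = \frac{3150 + 312675}{-67090 + \left(42 - 303\right)} = \frac{315825}{-67090 - 261} = \frac{315825}{-67351} = 315825 \left(- \frac{1}{67351}\right) = - \frac{315825}{67351}$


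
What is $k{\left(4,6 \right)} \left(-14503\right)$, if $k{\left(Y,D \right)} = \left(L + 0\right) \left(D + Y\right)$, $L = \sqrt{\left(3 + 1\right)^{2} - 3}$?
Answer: $- 145030 \sqrt{13} \approx -5.2291 \cdot 10^{5}$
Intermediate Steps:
$L = \sqrt{13}$ ($L = \sqrt{4^{2} - 3} = \sqrt{16 - 3} = \sqrt{13} \approx 3.6056$)
$k{\left(Y,D \right)} = \sqrt{13} \left(D + Y\right)$ ($k{\left(Y,D \right)} = \left(\sqrt{13} + 0\right) \left(D + Y\right) = \sqrt{13} \left(D + Y\right)$)
$k{\left(4,6 \right)} \left(-14503\right) = \sqrt{13} \left(6 + 4\right) \left(-14503\right) = \sqrt{13} \cdot 10 \left(-14503\right) = 10 \sqrt{13} \left(-14503\right) = - 145030 \sqrt{13}$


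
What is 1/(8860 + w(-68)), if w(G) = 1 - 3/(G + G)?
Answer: 136/1205099 ≈ 0.00011285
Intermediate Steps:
w(G) = 1 - 3/(2*G) (w(G) = 1 - 3*1/(2*G) = 1 - 3/(2*G))
1/(8860 + w(-68)) = 1/(8860 + (-3/2 - 68)/(-68)) = 1/(8860 - 1/68*(-139/2)) = 1/(8860 + 139/136) = 1/(1205099/136) = 136/1205099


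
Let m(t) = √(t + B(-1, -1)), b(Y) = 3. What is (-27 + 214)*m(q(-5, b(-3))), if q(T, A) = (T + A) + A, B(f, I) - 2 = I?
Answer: 187*√2 ≈ 264.46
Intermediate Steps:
B(f, I) = 2 + I
q(T, A) = T + 2*A (q(T, A) = (A + T) + A = T + 2*A)
m(t) = √(1 + t) (m(t) = √(t + (2 - 1)) = √(t + 1) = √(1 + t))
(-27 + 214)*m(q(-5, b(-3))) = (-27 + 214)*√(1 + (-5 + 2*3)) = 187*√(1 + (-5 + 6)) = 187*√(1 + 1) = 187*√2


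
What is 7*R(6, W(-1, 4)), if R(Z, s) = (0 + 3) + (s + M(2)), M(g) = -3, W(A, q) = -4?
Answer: -28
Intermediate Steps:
R(Z, s) = s (R(Z, s) = (0 + 3) + (s - 3) = 3 + (-3 + s) = s)
7*R(6, W(-1, 4)) = 7*(-4) = -28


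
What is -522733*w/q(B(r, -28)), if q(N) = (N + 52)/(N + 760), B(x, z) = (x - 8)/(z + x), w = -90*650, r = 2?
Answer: 3115679989500/7 ≈ 4.4510e+11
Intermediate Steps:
w = -58500
B(x, z) = (-8 + x)/(x + z)
q(N) = (52 + N)/(760 + N)
-522733*w/q(B(r, -28)) = -522733*(-58500*(760 + (-8 + 2)/(2 - 28))/(52 + (-8 + 2)/(2 - 28))) = -522733*(-58500*(760 - 6/(-26))/(52 - 6/(-26))) = -522733*(-58500*(760 - 1/26*(-6))/(52 - 1/26*(-6))) = -522733*(-58500*(760 + 3/13)/(52 + 3/13)) = -522733/(((679/13)/(9883/13))*(-1/58500)) = -522733/(((13/9883)*(679/13))*(-1/58500)) = -522733/((679/9883)*(-1/58500)) = -522733/(-679/578155500) = -522733*(-578155500/679) = 3115679989500/7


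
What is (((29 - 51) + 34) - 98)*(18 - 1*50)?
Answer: 2752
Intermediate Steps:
(((29 - 51) + 34) - 98)*(18 - 1*50) = ((-22 + 34) - 98)*(18 - 50) = (12 - 98)*(-32) = -86*(-32) = 2752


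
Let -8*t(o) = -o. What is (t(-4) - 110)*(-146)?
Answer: 16133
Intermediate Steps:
t(o) = o/8 (t(o) = -(-1)*o/8 = o/8)
(t(-4) - 110)*(-146) = ((⅛)*(-4) - 110)*(-146) = (-½ - 110)*(-146) = -221/2*(-146) = 16133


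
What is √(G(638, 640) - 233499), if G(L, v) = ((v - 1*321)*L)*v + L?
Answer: √130021219 ≈ 11403.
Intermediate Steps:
G(L, v) = L + L*v*(-321 + v) (G(L, v) = ((v - 321)*L)*v + L = ((-321 + v)*L)*v + L = (L*(-321 + v))*v + L = L*v*(-321 + v) + L = L + L*v*(-321 + v))
√(G(638, 640) - 233499) = √(638*(1 + 640² - 321*640) - 233499) = √(638*(1 + 409600 - 205440) - 233499) = √(638*204161 - 233499) = √(130254718 - 233499) = √130021219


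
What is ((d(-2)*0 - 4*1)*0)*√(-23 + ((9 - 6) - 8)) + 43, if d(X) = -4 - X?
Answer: 43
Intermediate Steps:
((d(-2)*0 - 4*1)*0)*√(-23 + ((9 - 6) - 8)) + 43 = (((-4 - 1*(-2))*0 - 4*1)*0)*√(-23 + ((9 - 6) - 8)) + 43 = (((-4 + 2)*0 - 4)*0)*√(-23 + (3 - 8)) + 43 = ((-2*0 - 4)*0)*√(-23 - 5) + 43 = ((0 - 4)*0)*√(-28) + 43 = (-4*0)*(2*I*√7) + 43 = 0*(2*I*√7) + 43 = 0 + 43 = 43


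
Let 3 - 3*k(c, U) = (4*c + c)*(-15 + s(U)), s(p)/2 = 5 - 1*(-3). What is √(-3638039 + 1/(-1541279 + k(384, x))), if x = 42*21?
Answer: I*√8649478172853084154/1541918 ≈ 1907.4*I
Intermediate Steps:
s(p) = 16 (s(p) = 2*(5 - 1*(-3)) = 2*(5 + 3) = 2*8 = 16)
x = 882
k(c, U) = 1 - 5*c/3 (k(c, U) = 1 - (4*c + c)*(-15 + 16)/3 = 1 - 5*c/3)
√(-3638039 + 1/(-1541279 + k(384, x))) = √(-3638039 + 1/(-1541279 + (1 - 5/3*384))) = √(-3638039 + 1/(-1541279 + (1 - 640))) = √(-3638039 + 1/(-1541279 - 639)) = √(-3638039 + 1/(-1541918)) = √(-3638039 - 1/1541918) = √(-5609557818803/1541918) = I*√8649478172853084154/1541918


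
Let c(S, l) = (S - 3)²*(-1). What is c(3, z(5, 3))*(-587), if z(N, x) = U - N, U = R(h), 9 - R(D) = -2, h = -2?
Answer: 0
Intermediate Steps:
R(D) = 11 (R(D) = 9 - 1*(-2) = 9 + 2 = 11)
U = 11
z(N, x) = 11 - N
c(S, l) = -(-3 + S)² (c(S, l) = (-3 + S)²*(-1) = -(-3 + S)²)
c(3, z(5, 3))*(-587) = -(-3 + 3)²*(-587) = -1*0²*(-587) = -1*0*(-587) = 0*(-587) = 0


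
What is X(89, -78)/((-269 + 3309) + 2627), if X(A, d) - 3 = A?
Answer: 92/5667 ≈ 0.016234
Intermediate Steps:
X(A, d) = 3 + A
X(89, -78)/((-269 + 3309) + 2627) = (3 + 89)/((-269 + 3309) + 2627) = 92/(3040 + 2627) = 92/5667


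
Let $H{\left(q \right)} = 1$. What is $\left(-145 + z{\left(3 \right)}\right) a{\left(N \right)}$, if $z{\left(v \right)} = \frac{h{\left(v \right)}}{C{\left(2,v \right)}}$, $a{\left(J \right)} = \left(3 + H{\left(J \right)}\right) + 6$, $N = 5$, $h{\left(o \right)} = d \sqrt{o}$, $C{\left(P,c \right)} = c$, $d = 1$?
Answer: $-1450 + \frac{10 \sqrt{3}}{3} \approx -1444.2$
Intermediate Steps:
$h{\left(o \right)} = \sqrt{o}$ ($h{\left(o \right)} = 1 \sqrt{o} = \sqrt{o}$)
$a{\left(J \right)} = 10$ ($a{\left(J \right)} = \left(3 + 1\right) + 6 = 4 + 6 = 10$)
$z{\left(v \right)} = \frac{1}{\sqrt{v}}$ ($z{\left(v \right)} = \frac{\sqrt{v}}{v} = \frac{1}{\sqrt{v}}$)
$\left(-145 + z{\left(3 \right)}\right) a{\left(N \right)} = \left(-145 + \frac{1}{\sqrt{3}}\right) 10 = \left(-145 + \frac{\sqrt{3}}{3}\right) 10 = -1450 + \frac{10 \sqrt{3}}{3}$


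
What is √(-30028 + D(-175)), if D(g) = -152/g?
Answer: 62*I*√9569/35 ≈ 173.28*I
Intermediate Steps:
√(-30028 + D(-175)) = √(-30028 - 152/(-175)) = √(-30028 - 152*(-1/175)) = √(-30028 + 152/175) = √(-5254748/175) = 62*I*√9569/35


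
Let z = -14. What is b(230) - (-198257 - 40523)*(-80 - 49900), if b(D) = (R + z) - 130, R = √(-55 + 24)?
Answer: -11934224544 + I*√31 ≈ -1.1934e+10 + 5.5678*I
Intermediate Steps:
R = I*√31 (R = √(-31) = I*√31 ≈ 5.5678*I)
b(D) = -144 + I*√31 (b(D) = (I*√31 - 14) - 130 = (-14 + I*√31) - 130 = -144 + I*√31)
b(230) - (-198257 - 40523)*(-80 - 49900) = (-144 + I*√31) - (-198257 - 40523)*(-80 - 49900) = (-144 + I*√31) - (-238780)*(-49980) = (-144 + I*√31) - 1*11934224400 = (-144 + I*√31) - 11934224400 = -11934224544 + I*√31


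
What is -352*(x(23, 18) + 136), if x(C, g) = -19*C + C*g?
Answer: -39776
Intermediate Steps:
-352*(x(23, 18) + 136) = -352*(23*(-19 + 18) + 136) = -352*(23*(-1) + 136) = -352*(-23 + 136) = -352*113 = -39776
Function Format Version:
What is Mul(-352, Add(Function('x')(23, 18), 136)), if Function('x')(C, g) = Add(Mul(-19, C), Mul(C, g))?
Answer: -39776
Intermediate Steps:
Mul(-352, Add(Function('x')(23, 18), 136)) = Mul(-352, Add(Mul(23, Add(-19, 18)), 136)) = Mul(-352, Add(Mul(23, -1), 136)) = Mul(-352, Add(-23, 136)) = Mul(-352, 113) = -39776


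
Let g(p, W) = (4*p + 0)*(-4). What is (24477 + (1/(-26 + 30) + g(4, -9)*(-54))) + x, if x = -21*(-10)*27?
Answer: 134413/4 ≈ 33603.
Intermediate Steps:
g(p, W) = -16*p (g(p, W) = (4*p)*(-4) = -16*p)
x = 5670 (x = 210*27 = 5670)
(24477 + (1/(-26 + 30) + g(4, -9)*(-54))) + x = (24477 + (1/(-26 + 30) - 16*4*(-54))) + 5670 = (24477 + (1/4 - 64*(-54))) + 5670 = (24477 + (¼ + 3456)) + 5670 = (24477 + 13825/4) + 5670 = 111733/4 + 5670 = 134413/4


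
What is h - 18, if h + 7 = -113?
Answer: -138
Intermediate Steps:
h = -120 (h = -7 - 113 = -120)
h - 18 = -120 - 18 = -138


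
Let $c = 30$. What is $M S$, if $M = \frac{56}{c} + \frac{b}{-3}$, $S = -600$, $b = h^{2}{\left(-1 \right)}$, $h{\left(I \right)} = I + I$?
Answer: $-320$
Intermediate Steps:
$h{\left(I \right)} = 2 I$
$b = 4$ ($b = \left(2 \left(-1\right)\right)^{2} = \left(-2\right)^{2} = 4$)
$M = \frac{8}{15}$ ($M = \frac{56}{30} + \frac{4}{-3} = 56 \cdot \frac{1}{30} + 4 \left(- \frac{1}{3}\right) = \frac{28}{15} - \frac{4}{3} = \frac{8}{15} \approx 0.53333$)
$M S = \frac{8}{15} \left(-600\right) = -320$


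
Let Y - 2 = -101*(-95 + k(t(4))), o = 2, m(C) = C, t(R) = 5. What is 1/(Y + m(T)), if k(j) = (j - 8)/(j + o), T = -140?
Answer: 7/66502 ≈ 0.00010526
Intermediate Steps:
k(j) = (-8 + j)/(2 + j) (k(j) = (j - 8)/(j + 2) = (-8 + j)/(2 + j))
Y = 67482/7 (Y = 2 - 101*(-95 + (-8 + 5)/(2 + 5)) = 2 - 101*(-95 - 3/7) = 2 - 101*(-668/7) = 2 + 67468/7 = 67482/7 ≈ 9640.3)
1/(Y + m(T)) = 1/(67482/7 - 140) = 1/(66502/7) = 7/66502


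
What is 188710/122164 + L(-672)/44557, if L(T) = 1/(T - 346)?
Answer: 1069962709287/692655006533 ≈ 1.5447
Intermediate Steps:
L(T) = 1/(-346 + T)
188710/122164 + L(-672)/44557 = 188710/122164 + 1/(-346 - 672*44557) = 188710*(1/122164) + (1/44557)/(-1018) = 94355/61082 - 1/1018*1/44557 = 94355/61082 - 1/45359026 = 1069962709287/692655006533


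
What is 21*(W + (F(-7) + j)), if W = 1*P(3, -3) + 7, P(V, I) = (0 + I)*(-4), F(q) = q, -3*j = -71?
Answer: 749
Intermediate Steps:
j = 71/3 (j = -1/3*(-71) = 71/3 ≈ 23.667)
P(V, I) = -4*I (P(V, I) = I*(-4) = -4*I)
W = 19 (W = 1*(-4*(-3)) + 7 = 1*12 + 7 = 12 + 7 = 19)
21*(W + (F(-7) + j)) = 21*(19 + (-7 + 71/3)) = 21*(19 + 50/3) = 21*(107/3) = 749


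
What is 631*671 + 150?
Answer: 423551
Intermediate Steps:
631*671 + 150 = 423401 + 150 = 423551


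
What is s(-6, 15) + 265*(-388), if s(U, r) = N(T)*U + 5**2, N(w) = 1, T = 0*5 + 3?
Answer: -102801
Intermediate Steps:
T = 3 (T = 0 + 3 = 3)
s(U, r) = 25 + U (s(U, r) = 1*U + 5**2 = U + 25 = 25 + U)
s(-6, 15) + 265*(-388) = (25 - 6) + 265*(-388) = 19 - 102820 = -102801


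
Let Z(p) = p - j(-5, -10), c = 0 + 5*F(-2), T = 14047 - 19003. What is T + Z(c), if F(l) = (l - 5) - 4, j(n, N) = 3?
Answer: -5014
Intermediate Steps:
F(l) = -9 + l (F(l) = (-5 + l) - 4 = -9 + l)
T = -4956
c = -55 (c = 0 + 5*(-9 - 2) = 0 + 5*(-11) = 0 - 55 = -55)
Z(p) = -3 + p (Z(p) = p - 1*3 = p - 3 = -3 + p)
T + Z(c) = -4956 + (-3 - 55) = -4956 - 58 = -5014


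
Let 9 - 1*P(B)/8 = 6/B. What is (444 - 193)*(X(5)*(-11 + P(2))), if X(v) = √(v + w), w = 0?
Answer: 9287*√5 ≈ 20766.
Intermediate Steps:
X(v) = √v (X(v) = √(v + 0) = √v)
P(B) = 72 - 48/B
(444 - 193)*(X(5)*(-11 + P(2))) = (444 - 193)*(√5*(-11 + (72 - 48/2))) = 251*(√5*(-11 + (72 - 48*½))) = 251*(√5*(-11 + (72 - 24))) = 251*(√5*(-11 + 48)) = 251*(√5*37) = 251*(37*√5) = 9287*√5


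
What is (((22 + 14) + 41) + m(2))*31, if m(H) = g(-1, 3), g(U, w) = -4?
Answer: 2263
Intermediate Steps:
m(H) = -4
(((22 + 14) + 41) + m(2))*31 = (((22 + 14) + 41) - 4)*31 = ((36 + 41) - 4)*31 = (77 - 4)*31 = 73*31 = 2263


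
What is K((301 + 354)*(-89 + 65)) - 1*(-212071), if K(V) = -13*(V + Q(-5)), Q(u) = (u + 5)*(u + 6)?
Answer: 416431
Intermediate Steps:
Q(u) = (5 + u)*(6 + u)
K(V) = -13*V (K(V) = -13*(V + (30 + (-5)² + 11*(-5))) = -13*(V + (30 + 25 - 55)) = -13*(V + 0) = -13*V)
K((301 + 354)*(-89 + 65)) - 1*(-212071) = -13*(301 + 354)*(-89 + 65) - 1*(-212071) = -8515*(-24) + 212071 = -13*(-15720) + 212071 = 204360 + 212071 = 416431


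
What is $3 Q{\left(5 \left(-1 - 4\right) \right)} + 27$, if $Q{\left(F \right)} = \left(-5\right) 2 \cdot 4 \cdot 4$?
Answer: $-453$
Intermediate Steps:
$Q{\left(F \right)} = -160$ ($Q{\left(F \right)} = \left(-10\right) 16 = -160$)
$3 Q{\left(5 \left(-1 - 4\right) \right)} + 27 = 3 \left(-160\right) + 27 = -480 + 27 = -453$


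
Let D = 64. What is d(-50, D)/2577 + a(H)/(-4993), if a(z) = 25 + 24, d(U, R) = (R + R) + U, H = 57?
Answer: 87727/4288987 ≈ 0.020454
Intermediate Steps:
d(U, R) = U + 2*R (d(U, R) = 2*R + U = U + 2*R)
a(z) = 49
d(-50, D)/2577 + a(H)/(-4993) = (-50 + 2*64)/2577 + 49/(-4993) = (-50 + 128)*(1/2577) + 49*(-1/4993) = 78*(1/2577) - 49/4993 = 26/859 - 49/4993 = 87727/4288987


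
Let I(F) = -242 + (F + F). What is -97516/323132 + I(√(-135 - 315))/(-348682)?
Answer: -4240484496/14083789003 - 15*I*√2/174341 ≈ -0.30109 - 0.00012168*I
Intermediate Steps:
I(F) = -242 + 2*F
-97516/323132 + I(√(-135 - 315))/(-348682) = -97516/323132 + (-242 + 2*√(-135 - 315))/(-348682) = -97516*1/323132 + (-242 + 2*√(-450))*(-1/348682) = -24379/80783 + (-242 + 2*(15*I*√2))*(-1/348682) = -24379/80783 + (-242 + 30*I*√2)*(-1/348682) = -24379/80783 + (121/174341 - 15*I*√2/174341) = -4240484496/14083789003 - 15*I*√2/174341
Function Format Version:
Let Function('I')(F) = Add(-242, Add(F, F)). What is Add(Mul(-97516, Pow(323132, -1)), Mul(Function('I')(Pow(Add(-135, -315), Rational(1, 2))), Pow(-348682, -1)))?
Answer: Add(Rational(-4240484496, 14083789003), Mul(Rational(-15, 174341), I, Pow(2, Rational(1, 2)))) ≈ Add(-0.30109, Mul(-0.00012168, I))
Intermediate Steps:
Function('I')(F) = Add(-242, Mul(2, F))
Add(Mul(-97516, Pow(323132, -1)), Mul(Function('I')(Pow(Add(-135, -315), Rational(1, 2))), Pow(-348682, -1))) = Add(Mul(-97516, Pow(323132, -1)), Mul(Add(-242, Mul(2, Pow(Add(-135, -315), Rational(1, 2)))), Pow(-348682, -1))) = Add(Mul(-97516, Rational(1, 323132)), Mul(Add(-242, Mul(2, Pow(-450, Rational(1, 2)))), Rational(-1, 348682))) = Add(Rational(-24379, 80783), Mul(Add(-242, Mul(2, Mul(15, I, Pow(2, Rational(1, 2))))), Rational(-1, 348682))) = Add(Rational(-24379, 80783), Mul(Add(-242, Mul(30, I, Pow(2, Rational(1, 2)))), Rational(-1, 348682))) = Add(Rational(-24379, 80783), Add(Rational(121, 174341), Mul(Rational(-15, 174341), I, Pow(2, Rational(1, 2))))) = Add(Rational(-4240484496, 14083789003), Mul(Rational(-15, 174341), I, Pow(2, Rational(1, 2))))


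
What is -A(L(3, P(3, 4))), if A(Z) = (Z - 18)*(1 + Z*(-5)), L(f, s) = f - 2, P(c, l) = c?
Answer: -68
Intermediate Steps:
L(f, s) = -2 + f
A(Z) = (1 - 5*Z)*(-18 + Z) (A(Z) = (-18 + Z)*(1 - 5*Z) = (1 - 5*Z)*(-18 + Z))
-A(L(3, P(3, 4))) = -(-18 - 5*(-2 + 3)² + 91*(-2 + 3)) = -(-18 - 5*1² + 91*1) = -(-18 - 5*1 + 91) = -(-18 - 5 + 91) = -1*68 = -68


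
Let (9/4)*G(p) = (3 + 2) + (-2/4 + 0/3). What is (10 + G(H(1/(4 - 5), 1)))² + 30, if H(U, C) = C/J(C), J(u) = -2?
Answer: 174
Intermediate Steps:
H(U, C) = -C/2 (H(U, C) = C/(-2) = C*(-½) = -C/2)
G(p) = 2 (G(p) = 4*((3 + 2) + (-2/4 + 0/3))/9 = 4*(5 + (-2*¼ + 0*(⅓)))/9 = 4*(5 + (-½ + 0))/9 = 4*(5 - ½)/9 = (4/9)*(9/2) = 2)
(10 + G(H(1/(4 - 5), 1)))² + 30 = (10 + 2)² + 30 = 12² + 30 = 144 + 30 = 174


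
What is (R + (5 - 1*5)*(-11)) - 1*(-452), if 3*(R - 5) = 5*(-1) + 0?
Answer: 1366/3 ≈ 455.33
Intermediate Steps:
R = 10/3 (R = 5 + (5*(-1) + 0)/3 = 5 + (-5 + 0)/3 = 5 + (⅓)*(-5) = 5 - 5/3 = 10/3 ≈ 3.3333)
(R + (5 - 1*5)*(-11)) - 1*(-452) = (10/3 + (5 - 1*5)*(-11)) - 1*(-452) = (10/3 + (5 - 5)*(-11)) + 452 = (10/3 + 0*(-11)) + 452 = (10/3 + 0) + 452 = 10/3 + 452 = 1366/3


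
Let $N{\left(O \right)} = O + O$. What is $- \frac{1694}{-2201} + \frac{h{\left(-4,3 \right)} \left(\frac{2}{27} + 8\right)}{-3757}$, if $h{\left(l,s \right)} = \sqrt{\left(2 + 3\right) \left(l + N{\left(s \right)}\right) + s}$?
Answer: $\frac{1694}{2201} - \frac{218 \sqrt{13}}{101439} \approx 0.7619$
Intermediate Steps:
$N{\left(O \right)} = 2 O$
$h{\left(l,s \right)} = \sqrt{5 l + 11 s}$ ($h{\left(l,s \right)} = \sqrt{\left(2 + 3\right) \left(l + 2 s\right) + s} = \sqrt{5 \left(l + 2 s\right) + s} = \sqrt{\left(5 l + 10 s\right) + s} = \sqrt{5 l + 11 s}$)
$- \frac{1694}{-2201} + \frac{h{\left(-4,3 \right)} \left(\frac{2}{27} + 8\right)}{-3757} = - \frac{1694}{-2201} + \frac{\sqrt{5 \left(-4\right) + 11 \cdot 3} \left(\frac{2}{27} + 8\right)}{-3757} = \left(-1694\right) \left(- \frac{1}{2201}\right) + \sqrt{-20 + 33} \left(2 \cdot \frac{1}{27} + 8\right) \left(- \frac{1}{3757}\right) = \frac{1694}{2201} + \sqrt{13} \left(\frac{2}{27} + 8\right) \left(- \frac{1}{3757}\right) = \frac{1694}{2201} + \sqrt{13} \cdot \frac{218}{27} \left(- \frac{1}{3757}\right) = \frac{1694}{2201} + \frac{218 \sqrt{13}}{27} \left(- \frac{1}{3757}\right) = \frac{1694}{2201} - \frac{218 \sqrt{13}}{101439}$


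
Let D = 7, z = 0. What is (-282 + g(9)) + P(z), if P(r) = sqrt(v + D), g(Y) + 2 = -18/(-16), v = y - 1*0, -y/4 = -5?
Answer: -2263/8 + 3*sqrt(3) ≈ -277.68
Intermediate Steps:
y = 20 (y = -4*(-5) = 20)
v = 20 (v = 20 - 1*0 = 20 + 0 = 20)
g(Y) = -7/8 (g(Y) = -2 - 18/(-16) = -2 - 18*(-1/16) = -2 + 9/8 = -7/8)
P(r) = 3*sqrt(3) (P(r) = sqrt(20 + 7) = sqrt(27) = 3*sqrt(3))
(-282 + g(9)) + P(z) = (-282 - 7/8) + 3*sqrt(3) = -2263/8 + 3*sqrt(3)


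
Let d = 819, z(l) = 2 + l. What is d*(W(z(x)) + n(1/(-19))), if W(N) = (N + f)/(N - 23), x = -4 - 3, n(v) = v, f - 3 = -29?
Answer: 65637/76 ≈ 863.64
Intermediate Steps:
f = -26 (f = 3 - 29 = -26)
x = -7
W(N) = (-26 + N)/(-23 + N) (W(N) = (N - 26)/(N - 23) = (-26 + N)/(-23 + N))
d*(W(z(x)) + n(1/(-19))) = 819*((-26 + (2 - 7))/(-23 + (2 - 7)) + 1/(-19)) = 819*((-26 - 5)/(-23 - 5) - 1/19) = 819*(-31/(-28) - 1/19) = 819*(-1/28*(-31) - 1/19) = 819*(31/28 - 1/19) = 819*(561/532) = 65637/76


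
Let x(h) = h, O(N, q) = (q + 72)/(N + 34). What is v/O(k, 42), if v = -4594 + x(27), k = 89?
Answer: -187247/38 ≈ -4927.6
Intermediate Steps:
O(N, q) = (72 + q)/(34 + N)
v = -4567 (v = -4594 + 27 = -4567)
v/O(k, 42) = -4567*(34 + 89)/(72 + 42) = -4567/(114/123) = -4567/((1/123)*114) = -4567/38/41 = -4567*41/38 = -187247/38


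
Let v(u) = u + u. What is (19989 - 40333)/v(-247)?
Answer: 10172/247 ≈ 41.182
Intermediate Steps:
v(u) = 2*u
(19989 - 40333)/v(-247) = (19989 - 40333)/((2*(-247))) = -20344/(-494) = -20344*(-1/494) = 10172/247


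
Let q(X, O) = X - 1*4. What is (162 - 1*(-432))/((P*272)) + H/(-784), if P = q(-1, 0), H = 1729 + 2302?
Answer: -371741/66640 ≈ -5.5783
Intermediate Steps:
q(X, O) = -4 + X (q(X, O) = X - 4 = -4 + X)
H = 4031
P = -5 (P = -4 - 1 = -5)
(162 - 1*(-432))/((P*272)) + H/(-784) = (162 - 1*(-432))/((-5*272)) + 4031/(-784) = (162 + 432)/(-1360) + 4031*(-1/784) = 594*(-1/1360) - 4031/784 = -297/680 - 4031/784 = -371741/66640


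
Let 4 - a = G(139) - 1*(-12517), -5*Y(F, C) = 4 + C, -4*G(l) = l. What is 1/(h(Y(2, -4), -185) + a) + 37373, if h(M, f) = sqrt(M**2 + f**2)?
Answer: 1837742525/49173 ≈ 37373.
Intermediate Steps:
G(l) = -l/4
Y(F, C) = -4/5 - C/5 (Y(F, C) = -(4 + C)/5 = -4/5 - C/5)
a = -49913/4 (a = 4 - (-1/4*139 - 1*(-12517)) = 4 - (-139/4 + 12517) = 4 - 1*49929/4 = 4 - 49929/4 = -49913/4 ≈ -12478.)
1/(h(Y(2, -4), -185) + a) + 37373 = 1/(sqrt((-4/5 - 1/5*(-4))**2 + (-185)**2) - 49913/4) + 37373 = 1/(sqrt((-4/5 + 4/5)**2 + 34225) - 49913/4) + 37373 = 1/(sqrt(0**2 + 34225) - 49913/4) + 37373 = 1/(sqrt(0 + 34225) - 49913/4) + 37373 = 1/(sqrt(34225) - 49913/4) + 37373 = 1/(185 - 49913/4) + 37373 = 1/(-49173/4) + 37373 = -4/49173 + 37373 = 1837742525/49173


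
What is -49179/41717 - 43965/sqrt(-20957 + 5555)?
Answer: -3783/3209 + 14655*I*sqrt(15402)/5134 ≈ -1.1789 + 354.26*I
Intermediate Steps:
-49179/41717 - 43965/sqrt(-20957 + 5555) = -49179*1/41717 - 43965*(-I*sqrt(15402)/15402) = -3783/3209 - 43965*(-I*sqrt(15402)/15402) = -3783/3209 - (-14655)*I*sqrt(15402)/5134 = -3783/3209 + 14655*I*sqrt(15402)/5134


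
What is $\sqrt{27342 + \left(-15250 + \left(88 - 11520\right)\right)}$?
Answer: $2 \sqrt{165} \approx 25.69$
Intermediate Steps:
$\sqrt{27342 + \left(-15250 + \left(88 - 11520\right)\right)} = \sqrt{27342 - 26682} = \sqrt{660} = 2 \sqrt{165}$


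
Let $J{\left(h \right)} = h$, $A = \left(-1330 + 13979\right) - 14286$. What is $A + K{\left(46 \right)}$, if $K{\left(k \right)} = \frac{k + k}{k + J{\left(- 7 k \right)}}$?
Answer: $- \frac{4912}{3} \approx -1637.3$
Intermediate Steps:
$A = -1637$ ($A = 12649 - 14286 = -1637$)
$K{\left(k \right)} = - \frac{1}{3}$ ($K{\left(k \right)} = \frac{k + k}{k - 7 k} = \frac{2 k}{\left(-6\right) k} = 2 k \left(- \frac{1}{6 k}\right) = - \frac{1}{3}$)
$A + K{\left(46 \right)} = -1637 - \frac{1}{3} = - \frac{4912}{3}$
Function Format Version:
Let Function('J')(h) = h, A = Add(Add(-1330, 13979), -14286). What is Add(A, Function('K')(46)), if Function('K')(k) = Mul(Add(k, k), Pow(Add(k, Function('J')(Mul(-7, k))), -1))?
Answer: Rational(-4912, 3) ≈ -1637.3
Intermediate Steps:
A = -1637 (A = Add(12649, -14286) = -1637)
Function('K')(k) = Rational(-1, 3) (Function('K')(k) = Mul(Add(k, k), Pow(Add(k, Mul(-7, k)), -1)) = Mul(Mul(2, k), Pow(Mul(-6, k), -1)) = Mul(Mul(2, k), Mul(Rational(-1, 6), Pow(k, -1))) = Rational(-1, 3))
Add(A, Function('K')(46)) = Add(-1637, Rational(-1, 3)) = Rational(-4912, 3)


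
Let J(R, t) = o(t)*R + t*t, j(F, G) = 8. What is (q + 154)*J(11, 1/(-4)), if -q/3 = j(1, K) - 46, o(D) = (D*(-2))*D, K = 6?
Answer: -1407/4 ≈ -351.75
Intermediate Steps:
o(D) = -2*D² (o(D) = (-2*D)*D = -2*D²)
q = 114 (q = -3*(8 - 46) = -3*(-38) = 114)
J(R, t) = t² - 2*R*t² (J(R, t) = (-2*t²)*R + t*t = -2*R*t² + t² = t² - 2*R*t²)
(q + 154)*J(11, 1/(-4)) = (114 + 154)*((1/(-4))²*(1 - 2*11)) = 268*((-¼)²*(1 - 22)) = 268*((1/16)*(-21)) = 268*(-21/16) = -1407/4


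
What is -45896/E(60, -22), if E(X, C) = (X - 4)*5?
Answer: -5737/35 ≈ -163.91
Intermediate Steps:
E(X, C) = -20 + 5*X (E(X, C) = (-4 + X)*5 = -20 + 5*X)
-45896/E(60, -22) = -45896/(-20 + 5*60) = -45896/(-20 + 300) = -45896/280 = -45896*1/280 = -5737/35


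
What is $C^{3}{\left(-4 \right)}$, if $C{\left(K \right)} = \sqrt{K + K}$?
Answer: $- 16 i \sqrt{2} \approx - 22.627 i$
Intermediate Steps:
$C{\left(K \right)} = \sqrt{2} \sqrt{K}$ ($C{\left(K \right)} = \sqrt{2 K} = \sqrt{2} \sqrt{K}$)
$C^{3}{\left(-4 \right)} = \left(\sqrt{2} \sqrt{-4}\right)^{3} = \left(\sqrt{2} \cdot 2 i\right)^{3} = \left(2 i \sqrt{2}\right)^{3} = - 16 i \sqrt{2}$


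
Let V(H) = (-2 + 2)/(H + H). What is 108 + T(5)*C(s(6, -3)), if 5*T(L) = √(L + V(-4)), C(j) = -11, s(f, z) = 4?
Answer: 108 - 11*√5/5 ≈ 103.08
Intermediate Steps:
V(H) = 0 (V(H) = 0/((2*H)) = 0*(1/(2*H)) = 0)
T(L) = √L/5 (T(L) = √(L + 0)/5 = √L/5)
108 + T(5)*C(s(6, -3)) = 108 + (√5/5)*(-11) = 108 - 11*√5/5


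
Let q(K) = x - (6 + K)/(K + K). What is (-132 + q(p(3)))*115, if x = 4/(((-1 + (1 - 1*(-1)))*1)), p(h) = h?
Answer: -29785/2 ≈ -14893.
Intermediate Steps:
x = 4 (x = 4/(((-1 + (1 + 1))*1)) = 4/(((-1 + 2)*1)) = 4/((1*1)) = 4/1 = 4*1 = 4)
q(K) = 4 - (6 + K)/(2*K) (q(K) = 4 - (6 + K)/(K + K) = 4 - (6 + K)/(2*K))
(-132 + q(p(3)))*115 = (-132 + (7/2 - 3/3))*115 = (-132 + (7/2 - 3*⅓))*115 = (-132 + (7/2 - 1))*115 = (-132 + 5/2)*115 = -259/2*115 = -29785/2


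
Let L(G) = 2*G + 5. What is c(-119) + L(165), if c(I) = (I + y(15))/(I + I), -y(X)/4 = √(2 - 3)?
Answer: 671/2 + 2*I/119 ≈ 335.5 + 0.016807*I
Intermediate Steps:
y(X) = -4*I (y(X) = -4*√(2 - 3) = -4*I)
L(G) = 5 + 2*G
c(I) = (I - 4*I)/(2*I) (c(I) = (I - 4*I)/(I + I) = (I - 4*I)/((2*I)) = (I - 4*I)*(1/(2*I)) = (I - 4*I)/(2*I))
c(-119) + L(165) = (½)*(-119 - 4*I)/(-119) + (5 + 2*165) = (½)*(-1/119)*(-119 - 4*I) + (5 + 330) = (½ + 2*I/119) + 335 = 671/2 + 2*I/119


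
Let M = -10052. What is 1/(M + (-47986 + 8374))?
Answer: -1/49664 ≈ -2.0135e-5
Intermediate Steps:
1/(M + (-47986 + 8374)) = 1/(-10052 + (-47986 + 8374)) = 1/(-10052 - 39612) = 1/(-49664) = -1/49664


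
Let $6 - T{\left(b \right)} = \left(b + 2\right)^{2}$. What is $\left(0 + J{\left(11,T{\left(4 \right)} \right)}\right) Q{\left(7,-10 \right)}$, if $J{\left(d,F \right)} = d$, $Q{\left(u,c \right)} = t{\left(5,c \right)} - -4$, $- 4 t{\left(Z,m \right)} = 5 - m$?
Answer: $\frac{11}{4} \approx 2.75$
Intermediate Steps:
$t{\left(Z,m \right)} = - \frac{5}{4} + \frac{m}{4}$ ($t{\left(Z,m \right)} = - \frac{5 - m}{4} = - \frac{5}{4} + \frac{m}{4}$)
$Q{\left(u,c \right)} = \frac{11}{4} + \frac{c}{4}$ ($Q{\left(u,c \right)} = \left(- \frac{5}{4} + \frac{c}{4}\right) - -4 = \left(- \frac{5}{4} + \frac{c}{4}\right) + 4 = \frac{11}{4} + \frac{c}{4}$)
$T{\left(b \right)} = 6 - \left(2 + b\right)^{2}$ ($T{\left(b \right)} = 6 - \left(b + 2\right)^{2} = 6 - \left(2 + b\right)^{2}$)
$\left(0 + J{\left(11,T{\left(4 \right)} \right)}\right) Q{\left(7,-10 \right)} = \left(0 + 11\right) \left(\frac{11}{4} + \frac{1}{4} \left(-10\right)\right) = 11 \left(\frac{11}{4} - \frac{5}{2}\right) = 11 \cdot \frac{1}{4} = \frac{11}{4}$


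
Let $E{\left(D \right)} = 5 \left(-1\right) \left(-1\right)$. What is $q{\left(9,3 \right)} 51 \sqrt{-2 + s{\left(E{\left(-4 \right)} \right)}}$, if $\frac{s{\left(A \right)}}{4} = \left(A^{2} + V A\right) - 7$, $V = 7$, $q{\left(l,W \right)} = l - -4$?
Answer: $663 \sqrt{210} \approx 9607.8$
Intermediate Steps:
$q{\left(l,W \right)} = 4 + l$ ($q{\left(l,W \right)} = l + 4 = 4 + l$)
$E{\left(D \right)} = 5$ ($E{\left(D \right)} = \left(-5\right) \left(-1\right) = 5$)
$s{\left(A \right)} = -28 + 4 A^{2} + 28 A$ ($s{\left(A \right)} = 4 \left(\left(A^{2} + 7 A\right) - 7\right) = 4 \left(-7 + A^{2} + 7 A\right) = -28 + 4 A^{2} + 28 A$)
$q{\left(9,3 \right)} 51 \sqrt{-2 + s{\left(E{\left(-4 \right)} \right)}} = \left(4 + 9\right) 51 \sqrt{-2 + \left(-28 + 4 \cdot 5^{2} + 28 \cdot 5\right)} = 13 \cdot 51 \sqrt{-2 + \left(-28 + 4 \cdot 25 + 140\right)} = 663 \sqrt{-2 + \left(-28 + 100 + 140\right)} = 663 \sqrt{-2 + 212} = 663 \sqrt{210}$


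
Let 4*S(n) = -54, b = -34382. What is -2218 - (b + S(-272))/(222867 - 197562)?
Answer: -112184189/50610 ≈ -2216.6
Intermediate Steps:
S(n) = -27/2 (S(n) = (¼)*(-54) = -27/2)
-2218 - (b + S(-272))/(222867 - 197562) = -2218 - (-34382 - 27/2)/(222867 - 197562) = -2218 - (-68791)/(2*25305) = -2218 - 1*(-68791/50610) = -2218 + 68791/50610 = -112184189/50610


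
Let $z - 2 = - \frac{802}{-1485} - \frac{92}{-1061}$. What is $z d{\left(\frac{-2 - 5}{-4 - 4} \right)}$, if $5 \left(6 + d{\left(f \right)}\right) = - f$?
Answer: $- \frac{127782733}{7877925} \approx -16.22$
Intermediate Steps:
$d{\left(f \right)} = -6 - \frac{f}{5}$ ($d{\left(f \right)} = -6 + \frac{\left(-1\right) f}{5} = -6 - \frac{f}{5}$)
$z = \frac{4138712}{1575585}$ ($z = 2 - \left(- \frac{802}{1485} - \frac{92}{1061}\right) = 2 - - \frac{987542}{1575585} = 2 + \left(\frac{802}{1485} + \frac{92}{1061}\right) = 2 + \frac{987542}{1575585} = \frac{4138712}{1575585} \approx 2.6268$)
$z d{\left(\frac{-2 - 5}{-4 - 4} \right)} = \frac{4138712 \left(-6 - \frac{\left(-2 - 5\right) \frac{1}{-4 - 4}}{5}\right)}{1575585} = \frac{4138712 \left(-6 - \frac{\left(-7\right) \frac{1}{-8}}{5}\right)}{1575585} = \frac{4138712 \left(-6 - \frac{\left(-7\right) \left(- \frac{1}{8}\right)}{5}\right)}{1575585} = \frac{4138712 \left(-6 - \frac{7}{40}\right)}{1575585} = \frac{4138712}{1575585} \left(- \frac{247}{40}\right) = - \frac{127782733}{7877925}$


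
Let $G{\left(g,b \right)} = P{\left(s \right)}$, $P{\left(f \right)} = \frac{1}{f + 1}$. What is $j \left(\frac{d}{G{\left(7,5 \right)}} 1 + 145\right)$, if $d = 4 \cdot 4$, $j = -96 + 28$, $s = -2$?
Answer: $-8772$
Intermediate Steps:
$j = -68$
$P{\left(f \right)} = \frac{1}{1 + f}$
$G{\left(g,b \right)} = -1$ ($G{\left(g,b \right)} = \frac{1}{1 - 2} = \frac{1}{-1} = -1$)
$d = 16$
$j \left(\frac{d}{G{\left(7,5 \right)}} 1 + 145\right) = - 68 \left(\frac{16}{-1} \cdot 1 + 145\right) = - 68 \left(16 \left(-1\right) 1 + 145\right) = - 68 \left(\left(-16\right) 1 + 145\right) = - 68 \left(-16 + 145\right) = \left(-68\right) 129 = -8772$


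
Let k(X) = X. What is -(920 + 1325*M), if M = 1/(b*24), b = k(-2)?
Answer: -42835/48 ≈ -892.40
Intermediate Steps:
b = -2
M = -1/48 (M = 1/(-2*24) = 1/(-48) = -1/48 ≈ -0.020833)
-(920 + 1325*M) = -(920 + 1325*(-1/48)) = -(920 - 1325/48) = -1*42835/48 = -42835/48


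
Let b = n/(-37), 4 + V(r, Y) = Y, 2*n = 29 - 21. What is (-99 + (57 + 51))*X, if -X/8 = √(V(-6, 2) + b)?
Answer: -72*I*√2886/37 ≈ -104.54*I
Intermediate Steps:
n = 4 (n = (29 - 21)/2 = (½)*8 = 4)
V(r, Y) = -4 + Y
b = -4/37 (b = 4/(-37) = 4*(-1/37) = -4/37 ≈ -0.10811)
X = -8*I*√2886/37 (X = -8*√((-4 + 2) - 4/37) = -8*√(-2 - 4/37) = -8*I*√2886/37 ≈ -11.615*I)
(-99 + (57 + 51))*X = (-99 + (57 + 51))*(-8*I*√2886/37) = (-99 + 108)*(-8*I*√2886/37) = 9*(-8*I*√2886/37) = -72*I*√2886/37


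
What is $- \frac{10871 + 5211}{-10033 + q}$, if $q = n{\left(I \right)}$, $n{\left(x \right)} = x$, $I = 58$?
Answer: $\frac{16082}{9975} \approx 1.6122$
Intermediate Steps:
$q = 58$
$- \frac{10871 + 5211}{-10033 + q} = - \frac{10871 + 5211}{-10033 + 58} = - \frac{16082}{-9975} = - \frac{16082 \left(-1\right)}{9975} = \left(-1\right) \left(- \frac{16082}{9975}\right) = \frac{16082}{9975}$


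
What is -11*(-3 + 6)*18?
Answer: -594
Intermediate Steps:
-11*(-3 + 6)*18 = -11*3*18 = -33*18 = -594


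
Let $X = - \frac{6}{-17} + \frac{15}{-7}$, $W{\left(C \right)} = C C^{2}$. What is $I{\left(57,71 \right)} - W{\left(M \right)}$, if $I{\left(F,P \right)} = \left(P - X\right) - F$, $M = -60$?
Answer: $\frac{25705879}{119} \approx 2.1602 \cdot 10^{5}$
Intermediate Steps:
$W{\left(C \right)} = C^{3}$
$X = - \frac{213}{119}$ ($X = \left(-6\right) \left(- \frac{1}{17}\right) + 15 \left(- \frac{1}{7}\right) = \frac{6}{17} - \frac{15}{7} = - \frac{213}{119} \approx -1.7899$)
$I{\left(F,P \right)} = \frac{213}{119} + P - F$ ($I{\left(F,P \right)} = \left(P - - \frac{213}{119}\right) - F = \left(P + \frac{213}{119}\right) - F = \left(\frac{213}{119} + P\right) - F = \frac{213}{119} + P - F$)
$I{\left(57,71 \right)} - W{\left(M \right)} = \left(\frac{213}{119} + 71 - 57\right) - \left(-60\right)^{3} = \left(\frac{213}{119} + 71 - 57\right) - -216000 = \frac{1879}{119} + 216000 = \frac{25705879}{119}$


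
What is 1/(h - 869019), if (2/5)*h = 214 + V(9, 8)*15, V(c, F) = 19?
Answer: -2/1735543 ≈ -1.1524e-6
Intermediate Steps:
h = 2495/2 (h = 5*(214 + 19*15)/2 = 5*(214 + 285)/2 = (5/2)*499 = 2495/2 ≈ 1247.5)
1/(h - 869019) = 1/(2495/2 - 869019) = 1/(-1735543/2) = -2/1735543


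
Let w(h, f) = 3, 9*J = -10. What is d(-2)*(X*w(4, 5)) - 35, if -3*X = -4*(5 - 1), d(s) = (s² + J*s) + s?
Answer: 293/9 ≈ 32.556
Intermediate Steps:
J = -10/9 (J = (⅑)*(-10) = -10/9 ≈ -1.1111)
d(s) = s² - s/9 (d(s) = (s² - 10*s/9) + s = s² - s/9)
X = 16/3 (X = -(-4)*(5 - 1)/3 = -(-4)*4/3 = -⅓*(-16) = 16/3 ≈ 5.3333)
d(-2)*(X*w(4, 5)) - 35 = (-2*(-⅑ - 2))*((16/3)*3) - 35 = -2*(-19/9)*16 - 35 = (38/9)*16 - 35 = 608/9 - 35 = 293/9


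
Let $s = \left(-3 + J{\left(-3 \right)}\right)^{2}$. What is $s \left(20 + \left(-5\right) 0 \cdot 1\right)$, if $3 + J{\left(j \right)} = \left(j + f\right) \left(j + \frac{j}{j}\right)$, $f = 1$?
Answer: $80$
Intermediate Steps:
$J{\left(j \right)} = -3 + \left(1 + j\right)^{2}$ ($J{\left(j \right)} = -3 + \left(j + 1\right) \left(j + \frac{j}{j}\right) = -3 + \left(1 + j\right) \left(j + 1\right) = -3 + \left(1 + j\right) \left(1 + j\right) = -3 + \left(1 + j\right)^{2}$)
$s = 4$ ($s = \left(-3 + \left(-2 + \left(-3\right)^{2} + 2 \left(-3\right)\right)\right)^{2} = \left(-3 - -1\right)^{2} = \left(-3 + 1\right)^{2} = \left(-2\right)^{2} = 4$)
$s \left(20 + \left(-5\right) 0 \cdot 1\right) = 4 \left(20 + \left(-5\right) 0 \cdot 1\right) = 4 \left(20 + 0 \cdot 1\right) = 4 \left(20 + 0\right) = 4 \cdot 20 = 80$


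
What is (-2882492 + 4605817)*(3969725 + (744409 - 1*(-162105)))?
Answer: 8403344574675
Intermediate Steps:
(-2882492 + 4605817)*(3969725 + (744409 - 1*(-162105))) = 1723325*(3969725 + (744409 + 162105)) = 1723325*(3969725 + 906514) = 1723325*4876239 = 8403344574675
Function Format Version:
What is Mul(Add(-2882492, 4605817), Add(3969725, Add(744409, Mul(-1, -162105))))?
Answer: 8403344574675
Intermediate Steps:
Mul(Add(-2882492, 4605817), Add(3969725, Add(744409, Mul(-1, -162105)))) = Mul(1723325, Add(3969725, Add(744409, 162105))) = Mul(1723325, Add(3969725, 906514)) = Mul(1723325, 4876239) = 8403344574675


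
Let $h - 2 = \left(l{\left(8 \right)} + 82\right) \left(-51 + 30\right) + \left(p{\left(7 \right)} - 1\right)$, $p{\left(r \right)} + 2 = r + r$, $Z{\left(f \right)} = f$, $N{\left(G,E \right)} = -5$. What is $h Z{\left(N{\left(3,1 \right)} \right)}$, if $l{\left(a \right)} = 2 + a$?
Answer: $9595$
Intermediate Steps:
$p{\left(r \right)} = -2 + 2 r$ ($p{\left(r \right)} = -2 + \left(r + r\right) = -2 + 2 r$)
$h = -1919$ ($h = 2 + \left(\left(\left(2 + 8\right) + 82\right) \left(-51 + 30\right) + \left(\left(-2 + 2 \cdot 7\right) - 1\right)\right) = 2 + \left(\left(10 + 82\right) \left(-21\right) + \left(\left(-2 + 14\right) - 1\right)\right) = 2 + \left(92 \left(-21\right) + \left(12 - 1\right)\right) = 2 + \left(-1932 + 11\right) = 2 - 1921 = -1919$)
$h Z{\left(N{\left(3,1 \right)} \right)} = \left(-1919\right) \left(-5\right) = 9595$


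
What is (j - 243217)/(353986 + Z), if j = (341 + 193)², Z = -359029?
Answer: -41939/5043 ≈ -8.3163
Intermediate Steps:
j = 285156 (j = 534² = 285156)
(j - 243217)/(353986 + Z) = (285156 - 243217)/(353986 - 359029) = 41939/(-5043) = 41939*(-1/5043) = -41939/5043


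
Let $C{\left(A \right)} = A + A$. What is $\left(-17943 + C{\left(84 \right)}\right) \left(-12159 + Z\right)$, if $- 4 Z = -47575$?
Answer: $\frac{18859275}{4} \approx 4.7148 \cdot 10^{6}$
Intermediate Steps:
$C{\left(A \right)} = 2 A$
$Z = \frac{47575}{4}$ ($Z = \left(- \frac{1}{4}\right) \left(-47575\right) = \frac{47575}{4} \approx 11894.0$)
$\left(-17943 + C{\left(84 \right)}\right) \left(-12159 + Z\right) = \left(-17943 + 2 \cdot 84\right) \left(-12159 + \frac{47575}{4}\right) = \left(-17943 + 168\right) \left(- \frac{1061}{4}\right) = \left(-17775\right) \left(- \frac{1061}{4}\right) = \frac{18859275}{4}$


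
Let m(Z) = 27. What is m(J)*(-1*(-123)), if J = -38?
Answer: 3321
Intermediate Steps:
m(J)*(-1*(-123)) = 27*(-1*(-123)) = 27*123 = 3321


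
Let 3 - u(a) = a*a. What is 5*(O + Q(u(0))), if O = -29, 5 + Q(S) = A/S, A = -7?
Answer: -545/3 ≈ -181.67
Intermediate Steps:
u(a) = 3 - a² (u(a) = 3 - a*a = 3 - a²)
Q(S) = -5 - 7/S
5*(O + Q(u(0))) = 5*(-29 + (-5 - 7/(3 - 1*0²))) = 5*(-29 + (-5 - 7/(3 - 1*0))) = 5*(-29 + (-5 - 7/(3 + 0))) = 5*(-29 + (-5 - 7/3)) = 5*(-29 - 22/3) = 5*(-109/3) = -545/3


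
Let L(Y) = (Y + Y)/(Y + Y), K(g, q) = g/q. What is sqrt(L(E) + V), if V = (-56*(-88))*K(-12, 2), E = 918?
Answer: I*sqrt(29567) ≈ 171.95*I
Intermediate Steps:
L(Y) = 1 (L(Y) = (2*Y)/((2*Y)) = (2*Y)*(1/(2*Y)) = 1)
V = -29568 (V = (-56*(-88))*(-12/2) = 4928*(-12*1/2) = 4928*(-6) = -29568)
sqrt(L(E) + V) = sqrt(1 - 29568) = sqrt(-29567) = I*sqrt(29567)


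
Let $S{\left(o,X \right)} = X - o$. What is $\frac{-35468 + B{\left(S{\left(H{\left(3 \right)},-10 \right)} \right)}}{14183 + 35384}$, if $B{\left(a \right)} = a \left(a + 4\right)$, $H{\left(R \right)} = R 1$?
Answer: $- \frac{35351}{49567} \approx -0.7132$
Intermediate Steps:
$H{\left(R \right)} = R$
$B{\left(a \right)} = a \left(4 + a\right)$
$\frac{-35468 + B{\left(S{\left(H{\left(3 \right)},-10 \right)} \right)}}{14183 + 35384} = \frac{-35468 + \left(-10 - 3\right) \left(4 - 13\right)}{14183 + 35384} = \frac{-35468 + \left(-10 - 3\right) \left(4 - 13\right)}{49567} = \left(-35468 - 13 \left(4 - 13\right)\right) \frac{1}{49567} = \left(-35468 - -117\right) \frac{1}{49567} = \left(-35468 + 117\right) \frac{1}{49567} = \left(-35351\right) \frac{1}{49567} = - \frac{35351}{49567}$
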